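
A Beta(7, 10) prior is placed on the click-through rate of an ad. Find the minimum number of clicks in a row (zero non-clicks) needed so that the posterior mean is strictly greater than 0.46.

k = 2

After k clicks and 0 non-clicks the posterior is Beta(7+k, 10), with mean (7+k)/(7+10+k).
Set (7+k)/(17+k) > 0.46 and solve: k > (0.46·17 − 7)/(1 − 0.46) = 1.519.
The smallest integer exceeding 1.519 is 2.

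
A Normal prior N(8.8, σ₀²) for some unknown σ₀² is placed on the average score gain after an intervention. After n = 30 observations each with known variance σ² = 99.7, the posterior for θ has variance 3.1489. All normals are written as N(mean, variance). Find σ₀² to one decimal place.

For the Normal–Normal model with known σ², precisions add: τ_n = τ₀ + n/σ².
So 1/σ₀² = 1/3.1489 − 30/99.7 = 0.317571 − 0.300903 = 0.016668.
Hence σ₀² = 1/0.016668 ≈ 60.0.

σ₀² = 60.0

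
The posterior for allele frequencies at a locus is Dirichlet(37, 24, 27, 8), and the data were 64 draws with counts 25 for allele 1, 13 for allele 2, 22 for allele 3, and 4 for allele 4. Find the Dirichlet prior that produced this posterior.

Dirichlet(12, 11, 5, 4)

For a Dirichlet(α) prior with multinomial counts c, the posterior is Dirichlet(α + c) componentwise.
Subtract each count from the matching posterior parameter: 37−25=12, 24−13=11, 27−22=5, 8−4=4.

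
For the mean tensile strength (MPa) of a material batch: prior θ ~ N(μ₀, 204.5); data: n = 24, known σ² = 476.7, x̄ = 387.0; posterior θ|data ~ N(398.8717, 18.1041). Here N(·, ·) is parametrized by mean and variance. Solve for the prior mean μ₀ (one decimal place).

With known observation variance, the Normal–Normal posterior has precision τ_n = τ₀ + n/σ² and mean μ_n = (τ₀μ₀ + (n/σ²)x̄)/τ_n.
Here τ₀ = 1/204.5 = 0.004890 and τ_data = 24/476.7 = 0.050346, so τ_n = 0.055236.
Rearranging for μ₀: μ₀ = (μ_n·τ_n − τ_data·x̄)/τ₀ = (398.8717·0.055236 − 0.050346·387.0) / 0.004890 = 2.548175/0.004890 ≈ 521.1.

μ₀ = 521.1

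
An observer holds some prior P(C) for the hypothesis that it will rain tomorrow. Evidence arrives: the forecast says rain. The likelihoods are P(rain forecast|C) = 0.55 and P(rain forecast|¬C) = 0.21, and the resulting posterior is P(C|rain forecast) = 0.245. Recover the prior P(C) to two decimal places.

Bayes' rule in odds form gives O(C|E) = O(C)·[P(E|C)/P(E|¬C)], hence O(C) = O(C|E)/LR.
Posterior odds = 0.245/(1−0.245) = 0.3245. LR = 0.55/0.21 = 2.6190.
Prior odds = 0.3245/2.6190 = 0.1239, so P(C) = 0.1239/(1+0.1239) ≈ 0.11.

P(C) = 0.11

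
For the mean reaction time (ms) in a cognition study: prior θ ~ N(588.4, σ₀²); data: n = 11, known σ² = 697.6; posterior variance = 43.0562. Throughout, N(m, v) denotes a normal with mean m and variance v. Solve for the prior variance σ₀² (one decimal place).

Posterior precision equals prior precision plus data precision: 1/σ_n² = 1/σ₀² + n/σ².
So 1/σ₀² = 1/43.0562 − 11/697.6 = 0.023225 − 0.015768 = 0.007457.
Hence σ₀² = 1/0.007457 ≈ 134.1.

σ₀² = 134.1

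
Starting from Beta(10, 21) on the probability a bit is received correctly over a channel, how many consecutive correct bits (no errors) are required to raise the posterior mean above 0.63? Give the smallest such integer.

After k correct bits and 0 errors the posterior is Beta(10+k, 21), with mean (10+k)/(10+21+k).
Set (10+k)/(31+k) > 0.63 and solve: k > (0.63·31 − 10)/(1 − 0.63) = 25.757.
The smallest integer exceeding 25.757 is 26, and checking k=26: (36)/(57) = 0.6316 > 0.63.

k = 26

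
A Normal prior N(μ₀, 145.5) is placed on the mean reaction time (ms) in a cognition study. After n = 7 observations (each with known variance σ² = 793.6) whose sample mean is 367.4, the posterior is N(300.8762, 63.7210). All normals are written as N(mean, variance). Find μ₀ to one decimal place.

With known observation variance, the Normal–Normal posterior has precision τ_n = τ₀ + n/σ² and mean μ_n = (τ₀μ₀ + (n/σ²)x̄)/τ_n.
Here τ₀ = 1/145.5 = 0.006873 and τ_data = 7/793.6 = 0.008821, so τ_n = 0.015694.
Rearranging for μ₀: μ₀ = (μ_n·τ_n − τ_data·x̄)/τ₀ = (300.8762·0.015694 − 0.008821·367.4) / 0.006873 = 1.481116/0.006873 ≈ 215.5.

μ₀ = 215.5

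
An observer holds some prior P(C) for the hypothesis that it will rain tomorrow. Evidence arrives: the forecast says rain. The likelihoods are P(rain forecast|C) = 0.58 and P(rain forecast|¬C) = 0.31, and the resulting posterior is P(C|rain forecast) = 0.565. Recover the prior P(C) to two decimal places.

Bayes' rule in odds form gives O(C|E) = O(C)·[P(E|C)/P(E|¬C)], hence O(C) = O(C|E)/LR.
Posterior odds = 0.565/(1−0.565) = 1.2989. LR = 0.58/0.31 = 1.8710.
Prior odds = 1.2989/1.8710 = 0.6942, so P(C) = 0.6942/(1+0.6942) ≈ 0.41.

P(C) = 0.41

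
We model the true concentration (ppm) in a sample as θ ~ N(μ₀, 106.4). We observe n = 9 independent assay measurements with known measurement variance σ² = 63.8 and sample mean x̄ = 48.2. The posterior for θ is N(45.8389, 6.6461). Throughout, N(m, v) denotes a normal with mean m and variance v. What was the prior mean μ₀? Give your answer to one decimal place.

The posterior mean is a precision-weighted average: μ_n = (τ₀μ₀ + τ_data·x̄)/(τ₀+τ_data), with τ₀=1/σ₀² and τ_data=n/σ².
Here τ₀ = 1/106.4 = 0.009398 and τ_data = 9/63.8 = 0.141066, so τ_n = 0.150464.
Rearranging for μ₀: μ₀ = (μ_n·τ_n − τ_data·x̄)/τ₀ = (45.8389·0.150464 − 0.141066·48.2) / 0.009398 = 0.097723/0.009398 ≈ 10.4.

μ₀ = 10.4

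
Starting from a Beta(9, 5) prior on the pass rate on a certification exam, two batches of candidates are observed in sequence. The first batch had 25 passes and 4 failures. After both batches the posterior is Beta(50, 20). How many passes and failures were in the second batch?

Sequential conjugate updates are equivalent to a single update on the pooled data, so total successes = posterior α − prior α and total failures = posterior β − prior β.
Total across both batches: 50−9=41 passes, 20−5=15 failures.
Subtract the first batch: 41−25=16 passes and 15−4=11 failures.

16 passes and 11 failures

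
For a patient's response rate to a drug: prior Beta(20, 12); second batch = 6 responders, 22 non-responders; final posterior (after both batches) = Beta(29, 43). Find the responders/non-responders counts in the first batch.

Because Beta–binomial updating is additive in the counts, the combined data contributed (α_post−α_prior, β_post−β_prior) successes and failures.
Total across both batches: 29−20=9 responders, 43−12=31 non-responders.
Subtract the second batch: 9−6=3 responders and 31−22=9 non-responders.

3 responders and 9 non-responders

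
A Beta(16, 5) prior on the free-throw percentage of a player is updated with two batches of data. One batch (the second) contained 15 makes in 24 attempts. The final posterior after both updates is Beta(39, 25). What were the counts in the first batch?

8 makes and 11 misses

Sequential conjugate updates are equivalent to a single update on the pooled data, so total successes = posterior α − prior α and total failures = posterior β − prior β.
Total across both batches: 39−16=23 makes, 25−5=20 misses.
Subtract the second batch: 23−15=8 makes and 20−9=11 misses.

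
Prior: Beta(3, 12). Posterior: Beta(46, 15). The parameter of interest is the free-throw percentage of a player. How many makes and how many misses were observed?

A Beta(α, β) prior with s successes and f failures in binomial data gives a Beta(α+s, β+f) posterior.
So s = 46 − 3 = 43 and f = 15 − 12 = 3.

43 makes and 3 misses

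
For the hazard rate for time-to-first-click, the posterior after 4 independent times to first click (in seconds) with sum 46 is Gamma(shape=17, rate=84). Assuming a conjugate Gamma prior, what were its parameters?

Gamma(shape=13, rate=38)

For an exponential likelihood with a Gamma(α, β) prior on the rate, n observations with total T give posterior Gamma(α+n, β+T).
So α = 17 − 4 = 13 and β = 84 − 46 = 38.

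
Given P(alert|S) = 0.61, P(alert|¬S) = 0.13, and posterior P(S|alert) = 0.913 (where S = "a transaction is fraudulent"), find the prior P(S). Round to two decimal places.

P(S) = 0.69

Bayes' rule in odds form gives O(S|E) = O(S)·[P(E|S)/P(E|¬S)], hence O(S) = O(S|E)/LR.
Posterior odds = 0.913/(1−0.913) = 10.4943. LR = 0.61/0.13 = 4.6923.
Prior odds = 10.4943/4.6923 = 2.2365, so P(S) = 2.2365/(1+2.2365) ≈ 0.69.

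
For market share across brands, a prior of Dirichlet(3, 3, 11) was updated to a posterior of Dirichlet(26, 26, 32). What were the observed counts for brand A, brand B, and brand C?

For a Dirichlet(α) prior with multinomial counts c, the posterior is Dirichlet(α + c) componentwise.
Counts are posterior − prior componentwise: 26−3=23, 26−3=23, 32−11=21.

counts (23, 23, 21)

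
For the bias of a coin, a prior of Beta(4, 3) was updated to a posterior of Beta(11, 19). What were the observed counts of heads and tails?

7 heads and 16 tails

Under Beta–binomial conjugacy the posterior parameters are (a+s, b+f).
So s = 11 − 4 = 7 and f = 19 − 3 = 16.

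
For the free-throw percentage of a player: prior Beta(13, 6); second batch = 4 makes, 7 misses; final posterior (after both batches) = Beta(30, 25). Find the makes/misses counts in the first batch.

13 makes and 12 misses

Sequential conjugate updates are equivalent to a single update on the pooled data, so total successes = posterior α − prior α and total failures = posterior β − prior β.
Total across both batches: 30−13=17 makes, 25−6=19 misses.
Subtract the second batch: 17−4=13 makes and 19−7=12 misses.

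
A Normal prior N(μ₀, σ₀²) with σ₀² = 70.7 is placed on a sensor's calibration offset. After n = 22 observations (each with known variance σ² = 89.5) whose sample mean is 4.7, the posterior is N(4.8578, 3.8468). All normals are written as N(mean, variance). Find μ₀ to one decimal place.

μ₀ = 7.6

With known observation variance, the Normal–Normal posterior has precision τ_n = τ₀ + n/σ² and mean μ_n = (τ₀μ₀ + (n/σ²)x̄)/τ_n.
Here τ₀ = 1/70.7 = 0.014144 and τ_data = 22/89.5 = 0.245810, so τ_n = 0.259954.
Rearranging for μ₀: μ₀ = (μ_n·τ_n − τ_data·x̄)/τ₀ = (4.8578·0.259954 − 0.245810·4.7) / 0.014144 = 0.107498/0.014144 ≈ 7.6.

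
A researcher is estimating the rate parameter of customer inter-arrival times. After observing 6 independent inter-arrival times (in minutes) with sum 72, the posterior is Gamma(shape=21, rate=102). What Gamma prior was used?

Gamma–exponential conjugacy: posterior shape = α + n, posterior rate = β + Σtᵢ.
So α = 21 − 6 = 15 and β = 102 − 72 = 30.

Gamma(shape=15, rate=30)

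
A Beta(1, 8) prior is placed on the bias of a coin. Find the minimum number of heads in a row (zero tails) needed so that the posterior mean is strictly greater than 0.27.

k = 2

After k heads and 0 tails the posterior is Beta(1+k, 8), with mean (1+k)/(1+8+k).
Set (1+k)/(9+k) > 0.27 and solve: k > (0.27·9 − 1)/(1 − 0.27) = 1.959.
The smallest integer exceeding 1.959 is 2.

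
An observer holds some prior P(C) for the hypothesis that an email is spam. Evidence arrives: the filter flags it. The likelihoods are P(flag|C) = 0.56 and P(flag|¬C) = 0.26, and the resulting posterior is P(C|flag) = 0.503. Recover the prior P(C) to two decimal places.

P(C) = 0.32

Bayes' rule in odds form gives O(C|E) = O(C)·[P(E|C)/P(E|¬C)], hence O(C) = O(C|E)/LR.
Posterior odds = 0.503/(1−0.503) = 1.0121. LR = 0.56/0.26 = 2.1538.
Prior odds = 1.0121/2.1538 = 0.4699, so P(C) = 0.4699/(1+0.4699) ≈ 0.32.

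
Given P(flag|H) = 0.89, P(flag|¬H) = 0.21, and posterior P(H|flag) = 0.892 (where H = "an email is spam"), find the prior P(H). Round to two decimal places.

In odds form, posterior odds = prior odds × likelihood ratio, so prior odds = posterior odds ÷ LR.
Posterior odds = 0.892/(1−0.892) = 8.2593. LR = 0.89/0.21 = 4.2381.
Prior odds = 8.2593/4.2381 = 1.9488, so P(H) = 1.9488/(1+1.9488) ≈ 0.66.

P(H) = 0.66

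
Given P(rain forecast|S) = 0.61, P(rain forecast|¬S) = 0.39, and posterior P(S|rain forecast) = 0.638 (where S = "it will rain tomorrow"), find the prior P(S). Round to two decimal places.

In odds form, posterior odds = prior odds × likelihood ratio, so prior odds = posterior odds ÷ LR.
Posterior odds = 0.638/(1−0.638) = 1.7624. LR = 0.61/0.39 = 1.5641.
Prior odds = 1.7624/1.5641 = 1.1268, so P(S) = 1.1268/(1+1.1268) ≈ 0.53.

P(S) = 0.53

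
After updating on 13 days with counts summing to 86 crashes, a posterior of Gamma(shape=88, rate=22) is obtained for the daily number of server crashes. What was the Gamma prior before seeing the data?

Gamma–Poisson conjugacy: posterior shape = α + Σxᵢ, posterior rate = β + n.
So α = 88 − 86 = 2 and β = 22 − 13 = 9.

Gamma(shape=2, rate=9)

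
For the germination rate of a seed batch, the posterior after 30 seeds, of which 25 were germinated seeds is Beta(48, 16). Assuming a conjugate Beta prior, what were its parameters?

A Beta(a, b) prior with s successes and f failures in binomial data gives a Beta(a+s, b+f) posterior.
Subtract the data counts: 48−25=23, 16−5=11.

Beta(23, 11)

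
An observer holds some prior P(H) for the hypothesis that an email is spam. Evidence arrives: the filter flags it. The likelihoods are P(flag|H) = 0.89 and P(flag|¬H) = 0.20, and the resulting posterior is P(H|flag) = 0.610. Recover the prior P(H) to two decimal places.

P(H) = 0.26

Bayes' rule in odds form gives O(H|E) = O(H)·[P(E|H)/P(E|¬H)], hence O(H) = O(H|E)/LR.
Posterior odds = 0.610/(1−0.610) = 1.5641. LR = 0.89/0.20 = 4.4500.
Prior odds = 1.5641/4.4500 = 0.3515, so P(H) = 0.3515/(1+0.3515) ≈ 0.26.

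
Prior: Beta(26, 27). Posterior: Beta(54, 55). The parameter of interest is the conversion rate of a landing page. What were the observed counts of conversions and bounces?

A Beta(a, b) prior with s successes and f failures in binomial data gives a Beta(a+s, b+f) posterior.
So s = 54 − 26 = 28 and f = 55 − 27 = 28.

28 conversions and 28 bounces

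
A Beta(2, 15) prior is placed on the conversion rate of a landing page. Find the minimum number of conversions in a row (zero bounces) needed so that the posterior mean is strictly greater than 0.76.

After k conversions and 0 bounces the posterior is Beta(2+k, 15), with mean (2+k)/(2+15+k).
Set (2+k)/(17+k) > 0.76 and solve: k > (0.76·17 − 2)/(1 − 0.76) = 45.500.
The smallest integer exceeding 45.500 is 46.

k = 46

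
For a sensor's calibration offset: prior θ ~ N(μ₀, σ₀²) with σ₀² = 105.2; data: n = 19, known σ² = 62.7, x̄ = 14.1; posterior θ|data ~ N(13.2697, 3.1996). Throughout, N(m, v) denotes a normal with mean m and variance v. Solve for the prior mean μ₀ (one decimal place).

With known observation variance, the Normal–Normal posterior has precision τ_n = τ₀ + n/σ² and mean μ_n = (τ₀μ₀ + (n/σ²)x̄)/τ_n.
Here τ₀ = 1/105.2 = 0.009506 and τ_data = 19/62.7 = 0.303030, so τ_n = 0.312536.
Rearranging for μ₀: μ₀ = (μ_n·τ_n − τ_data·x̄)/τ₀ = (13.2697·0.312536 − 0.303030·14.1) / 0.009506 = -0.125464/0.009506 ≈ -13.2.

μ₀ = -13.2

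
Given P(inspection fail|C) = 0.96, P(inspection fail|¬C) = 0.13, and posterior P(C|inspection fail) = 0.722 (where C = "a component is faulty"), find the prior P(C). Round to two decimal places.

In odds form, posterior odds = prior odds × likelihood ratio, so prior odds = posterior odds ÷ LR.
Posterior odds = 0.722/(1−0.722) = 2.5971. LR = 0.96/0.13 = 7.3846.
Prior odds = 2.5971/7.3846 = 0.3517, so P(C) = 0.3517/(1+0.3517) ≈ 0.26.

P(C) = 0.26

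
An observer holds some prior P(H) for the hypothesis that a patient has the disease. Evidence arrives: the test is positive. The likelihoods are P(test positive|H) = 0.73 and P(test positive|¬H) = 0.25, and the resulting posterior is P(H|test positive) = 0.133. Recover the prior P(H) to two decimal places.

In odds form, posterior odds = prior odds × likelihood ratio, so prior odds = posterior odds ÷ LR.
Posterior odds = 0.133/(1−0.133) = 0.1534. LR = 0.73/0.25 = 2.9200.
Prior odds = 0.1534/2.9200 = 0.0525, so P(H) = 0.0525/(1+0.0525) ≈ 0.05.

P(H) = 0.05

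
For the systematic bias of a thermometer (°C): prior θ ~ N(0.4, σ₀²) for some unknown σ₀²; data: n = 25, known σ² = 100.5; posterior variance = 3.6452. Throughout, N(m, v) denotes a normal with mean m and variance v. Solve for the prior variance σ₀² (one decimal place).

Posterior precision equals prior precision plus data precision: 1/σ_n² = 1/σ₀² + n/σ².
So 1/σ₀² = 1/3.6452 − 25/100.5 = 0.274333 − 0.248756 = 0.025577.
Hence σ₀² = 1/0.025577 ≈ 39.1.

σ₀² = 39.1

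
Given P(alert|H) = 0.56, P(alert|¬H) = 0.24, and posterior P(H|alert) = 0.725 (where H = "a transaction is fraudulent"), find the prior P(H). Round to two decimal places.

In odds form, posterior odds = prior odds × likelihood ratio, so prior odds = posterior odds ÷ LR.
Posterior odds = 0.725/(1−0.725) = 2.6364. LR = 0.56/0.24 = 2.3333.
Prior odds = 2.6364/2.3333 = 1.1299, so P(H) = 1.1299/(1+1.1299) ≈ 0.53.

P(H) = 0.53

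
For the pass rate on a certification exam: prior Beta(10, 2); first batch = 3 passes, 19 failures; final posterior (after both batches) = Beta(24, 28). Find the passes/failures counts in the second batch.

Sequential conjugate updates are equivalent to a single update on the pooled data, so total successes = posterior α − prior α and total failures = posterior β − prior β.
Total across both batches: 24−10=14 passes, 28−2=26 failures.
Subtract the first batch: 14−3=11 passes and 26−19=7 failures.

11 passes and 7 failures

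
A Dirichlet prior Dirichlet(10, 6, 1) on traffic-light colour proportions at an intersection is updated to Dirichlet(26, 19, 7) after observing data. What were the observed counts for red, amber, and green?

For a Dirichlet(α) prior with multinomial counts c, the posterior is Dirichlet(α + c) componentwise.
Counts are posterior − prior componentwise: 26−10=16, 19−6=13, 7−1=6.

counts (16, 13, 6)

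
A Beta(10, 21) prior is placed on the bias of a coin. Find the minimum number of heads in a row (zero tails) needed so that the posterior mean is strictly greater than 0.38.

After k heads and 0 tails the posterior is Beta(10+k, 21), with mean (10+k)/(10+21+k).
Set (10+k)/(31+k) > 0.38 and solve: k > (0.38·31 − 10)/(1 − 0.38) = 2.871.
The smallest integer exceeding 2.871 is 3.

k = 3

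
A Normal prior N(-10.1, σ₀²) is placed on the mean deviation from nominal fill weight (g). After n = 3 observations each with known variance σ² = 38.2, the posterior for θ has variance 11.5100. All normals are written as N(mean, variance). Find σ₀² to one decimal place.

σ₀² = 119.8

Posterior precision equals prior precision plus data precision: 1/σ_n² = 1/σ₀² + n/σ².
So 1/σ₀² = 1/11.5100 − 3/38.2 = 0.086881 − 0.078534 = 0.008347.
Hence σ₀² = 1/0.008347 ≈ 119.8.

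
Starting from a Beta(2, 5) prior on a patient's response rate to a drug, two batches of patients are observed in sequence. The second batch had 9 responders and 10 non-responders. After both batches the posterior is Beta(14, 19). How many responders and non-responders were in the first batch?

3 responders and 4 non-responders

Because Beta–binomial updating is additive in the counts, the combined data contributed (α_post−α_prior, β_post−β_prior) successes and failures.
Total across both batches: 14−2=12 responders, 19−5=14 non-responders.
Subtract the second batch: 12−9=3 responders and 14−10=4 non-responders.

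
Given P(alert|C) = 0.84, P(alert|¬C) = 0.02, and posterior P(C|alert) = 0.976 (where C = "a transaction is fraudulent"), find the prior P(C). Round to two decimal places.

P(C) = 0.49

Bayes' rule in odds form gives O(C|E) = O(C)·[P(E|C)/P(E|¬C)], hence O(C) = O(C|E)/LR.
Posterior odds = 0.976/(1−0.976) = 40.6667. LR = 0.84/0.02 = 42.0000.
Prior odds = 40.6667/42.0000 = 0.9683, so P(C) = 0.9683/(1+0.9683) ≈ 0.49.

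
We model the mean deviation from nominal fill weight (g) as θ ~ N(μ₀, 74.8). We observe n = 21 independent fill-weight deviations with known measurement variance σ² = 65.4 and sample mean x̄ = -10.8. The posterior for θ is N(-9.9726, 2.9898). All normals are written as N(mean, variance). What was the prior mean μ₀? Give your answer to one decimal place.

μ₀ = 9.9

With known observation variance, the Normal–Normal posterior has precision τ_n = τ₀ + n/σ² and mean μ_n = (τ₀μ₀ + (n/σ²)x̄)/τ_n.
Here τ₀ = 1/74.8 = 0.013369 and τ_data = 21/65.4 = 0.321101, so τ_n = 0.334470.
Rearranging for μ₀: μ₀ = (μ_n·τ_n − τ_data·x̄)/τ₀ = (-9.9726·0.334470 − 0.321101·-10.8) / 0.013369 = 0.132355/0.013369 ≈ 9.9.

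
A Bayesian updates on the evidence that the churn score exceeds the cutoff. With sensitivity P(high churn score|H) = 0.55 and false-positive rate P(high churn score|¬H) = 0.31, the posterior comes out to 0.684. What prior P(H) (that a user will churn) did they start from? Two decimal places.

In odds form, posterior odds = prior odds × likelihood ratio, so prior odds = posterior odds ÷ LR.
Posterior odds = 0.684/(1−0.684) = 2.1646. LR = 0.55/0.31 = 1.7742.
Prior odds = 2.1646/1.7742 = 1.2200, so P(H) = 1.2200/(1+1.2200) ≈ 0.55.

P(H) = 0.55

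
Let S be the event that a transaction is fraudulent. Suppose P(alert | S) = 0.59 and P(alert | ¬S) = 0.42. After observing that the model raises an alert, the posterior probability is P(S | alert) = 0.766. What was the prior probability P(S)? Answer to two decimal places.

P(S) = 0.70

Bayes' rule in odds form gives O(S|E) = O(S)·[P(E|S)/P(E|¬S)], hence O(S) = O(S|E)/LR.
Posterior odds = 0.766/(1−0.766) = 3.2735. LR = 0.59/0.42 = 1.4048.
Prior odds = 3.2735/1.4048 = 2.3302, so P(S) = 2.3302/(1+2.3302) ≈ 0.70.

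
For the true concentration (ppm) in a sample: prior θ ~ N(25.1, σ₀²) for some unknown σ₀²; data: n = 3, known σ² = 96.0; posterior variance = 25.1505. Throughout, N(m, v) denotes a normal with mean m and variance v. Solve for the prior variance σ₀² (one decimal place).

For the Normal–Normal model with known σ², precisions add: τ_n = τ₀ + n/σ².
So 1/σ₀² = 1/25.1505 − 3/96.0 = 0.039761 − 0.031250 = 0.008511.
Hence σ₀² = 1/0.008511 ≈ 117.5.

σ₀² = 117.5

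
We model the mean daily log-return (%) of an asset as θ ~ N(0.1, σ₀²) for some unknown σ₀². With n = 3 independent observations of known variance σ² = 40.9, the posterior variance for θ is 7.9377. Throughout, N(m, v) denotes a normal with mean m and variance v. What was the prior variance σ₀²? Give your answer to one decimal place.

For the Normal–Normal model with known σ², precisions add: τ_n = τ₀ + n/σ².
So 1/σ₀² = 1/7.9377 − 3/40.9 = 0.125981 − 0.073350 = 0.052631.
Hence σ₀² = 1/0.052631 ≈ 19.0.

σ₀² = 19.0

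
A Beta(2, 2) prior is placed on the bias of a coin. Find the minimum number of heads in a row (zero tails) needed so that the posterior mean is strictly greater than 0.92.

After k heads and 0 tails the posterior is Beta(2+k, 2), with mean (2+k)/(2+2+k).
Set (2+k)/(4+k) > 0.92 and solve: k > (0.92·4 − 2)/(1 − 0.92) = 21.000.
The smallest integer exceeding 21.000 is 22, and checking k=22: (24)/(26) = 0.9231 > 0.92.

k = 22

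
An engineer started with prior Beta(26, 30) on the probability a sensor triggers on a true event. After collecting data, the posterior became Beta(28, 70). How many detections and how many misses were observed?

A Beta(a, b) prior with s successes and f failures in binomial data gives a Beta(a+s, b+f) posterior.
So s = 28 − 26 = 2 and f = 70 − 30 = 40.

2 detections and 40 misses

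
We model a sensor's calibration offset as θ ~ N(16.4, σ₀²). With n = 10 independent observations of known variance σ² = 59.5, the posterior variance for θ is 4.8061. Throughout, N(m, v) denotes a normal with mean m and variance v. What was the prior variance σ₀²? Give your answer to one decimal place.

Posterior precision equals prior precision plus data precision: 1/σ_n² = 1/σ₀² + n/σ².
So 1/σ₀² = 1/4.8061 − 10/59.5 = 0.208069 − 0.168067 = 0.040002.
Hence σ₀² = 1/0.040002 ≈ 25.0.

σ₀² = 25.0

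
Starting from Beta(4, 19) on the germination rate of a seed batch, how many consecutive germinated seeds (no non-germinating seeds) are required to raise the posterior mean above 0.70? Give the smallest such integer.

k = 41

After k germinated seeds and 0 non-germinating seeds the posterior is Beta(4+k, 19), with mean (4+k)/(4+19+k).
Set (4+k)/(23+k) > 0.70 and solve: k > (0.70·23 − 4)/(1 − 0.70) = 40.333.
The smallest integer exceeding 40.333 is 41.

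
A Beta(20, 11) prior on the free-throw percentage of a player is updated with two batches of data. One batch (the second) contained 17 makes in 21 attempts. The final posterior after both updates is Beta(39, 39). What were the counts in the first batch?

2 makes and 24 misses

Because Beta–binomial updating is additive in the counts, the combined data contributed (α_post−α_prior, β_post−β_prior) successes and failures.
Total across both batches: 39−20=19 makes, 39−11=28 misses.
Subtract the second batch: 19−17=2 makes and 28−4=24 misses.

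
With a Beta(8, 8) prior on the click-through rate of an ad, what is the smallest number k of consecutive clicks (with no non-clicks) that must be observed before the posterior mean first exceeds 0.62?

After k clicks and 0 non-clicks the posterior is Beta(8+k, 8), with mean (8+k)/(8+8+k).
Set (8+k)/(16+k) > 0.62 and solve: k > (0.62·16 − 8)/(1 − 0.62) = 5.053.
The smallest integer exceeding 5.053 is 6.

k = 6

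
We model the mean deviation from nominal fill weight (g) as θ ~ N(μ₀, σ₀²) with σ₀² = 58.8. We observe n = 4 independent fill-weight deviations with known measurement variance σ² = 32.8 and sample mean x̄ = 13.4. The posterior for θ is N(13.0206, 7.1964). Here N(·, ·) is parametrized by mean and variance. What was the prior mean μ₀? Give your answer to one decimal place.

μ₀ = 10.3

With known observation variance, the Normal–Normal posterior has precision τ_n = τ₀ + n/σ² and mean μ_n = (τ₀μ₀ + (n/σ²)x̄)/τ_n.
Here τ₀ = 1/58.8 = 0.017007 and τ_data = 4/32.8 = 0.121951, so τ_n = 0.138958.
Rearranging for μ₀: μ₀ = (μ_n·τ_n − τ_data·x̄)/τ₀ = (13.0206·0.138958 − 0.121951·13.4) / 0.017007 = 0.175173/0.017007 ≈ 10.3.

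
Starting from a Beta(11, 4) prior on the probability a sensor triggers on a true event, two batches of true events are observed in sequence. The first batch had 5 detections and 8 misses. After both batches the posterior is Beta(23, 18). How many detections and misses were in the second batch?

7 detections and 6 misses

Sequential conjugate updates are equivalent to a single update on the pooled data, so total successes = posterior α − prior α and total failures = posterior β − prior β.
Total across both batches: 23−11=12 detections, 18−4=14 misses.
Subtract the first batch: 12−5=7 detections and 14−8=6 misses.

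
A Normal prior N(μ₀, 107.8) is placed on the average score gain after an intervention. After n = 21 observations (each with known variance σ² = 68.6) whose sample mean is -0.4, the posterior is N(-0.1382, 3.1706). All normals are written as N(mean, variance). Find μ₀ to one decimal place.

μ₀ = 8.5

The posterior mean is a precision-weighted average: μ_n = (τ₀μ₀ + τ_data·x̄)/(τ₀+τ_data), with τ₀=1/σ₀² and τ_data=n/σ².
Here τ₀ = 1/107.8 = 0.009276 and τ_data = 21/68.6 = 0.306122, so τ_n = 0.315398.
Rearranging for μ₀: μ₀ = (μ_n·τ_n − τ_data·x̄)/τ₀ = (-0.1382·0.315398 − 0.306122·-0.4) / 0.009276 = 0.078861/0.009276 ≈ 8.5.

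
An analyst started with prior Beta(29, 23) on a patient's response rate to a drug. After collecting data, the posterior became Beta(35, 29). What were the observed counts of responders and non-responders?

Under Beta–binomial conjugacy the posterior parameters are (a+s, b+f).
Match parameters: s=35−29=6, f=29−23=6.

6 responders and 6 non-responders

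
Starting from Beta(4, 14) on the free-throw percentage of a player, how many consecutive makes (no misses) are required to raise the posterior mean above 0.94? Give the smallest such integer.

k = 216

After k makes and 0 misses the posterior is Beta(4+k, 14), with mean (4+k)/(4+14+k).
Set (4+k)/(18+k) > 0.94 and solve: k > (0.94·18 − 4)/(1 − 0.94) = 215.333.
The smallest integer exceeding 215.333 is 216.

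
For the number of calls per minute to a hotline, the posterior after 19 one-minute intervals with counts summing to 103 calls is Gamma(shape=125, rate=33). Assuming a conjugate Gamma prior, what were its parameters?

Gamma–Poisson conjugacy: posterior shape = α + Σxᵢ, posterior rate = β + n.
So α = 125 − 103 = 22 and β = 33 − 19 = 14.

Gamma(shape=22, rate=14)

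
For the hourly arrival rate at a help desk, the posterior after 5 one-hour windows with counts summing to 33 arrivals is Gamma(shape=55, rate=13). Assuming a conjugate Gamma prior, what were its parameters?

A Gamma(α, β) prior (rate parametrization) on a Poisson rate with n observations summing to S gives posterior Gamma(α+S, β+n).
So α = 55 − 33 = 22 and β = 13 − 5 = 8.

Gamma(shape=22, rate=8)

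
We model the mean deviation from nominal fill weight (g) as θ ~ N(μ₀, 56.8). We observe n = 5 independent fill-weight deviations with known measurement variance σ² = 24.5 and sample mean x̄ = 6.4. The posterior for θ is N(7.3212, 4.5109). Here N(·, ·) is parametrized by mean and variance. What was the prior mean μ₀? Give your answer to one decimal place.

The posterior mean is a precision-weighted average: μ_n = (τ₀μ₀ + τ_data·x̄)/(τ₀+τ_data), with τ₀=1/σ₀² and τ_data=n/σ².
Here τ₀ = 1/56.8 = 0.017606 and τ_data = 5/24.5 = 0.204082, so τ_n = 0.221688.
Rearranging for μ₀: μ₀ = (μ_n·τ_n − τ_data·x̄)/τ₀ = (7.3212·0.221688 − 0.204082·6.4) / 0.017606 = 0.316897/0.017606 ≈ 18.0.

μ₀ = 18.0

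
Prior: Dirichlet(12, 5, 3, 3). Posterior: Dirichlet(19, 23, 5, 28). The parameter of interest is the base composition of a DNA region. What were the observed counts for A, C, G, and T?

counts (7, 18, 2, 25)

For a Dirichlet(α) prior with multinomial counts c, the posterior is Dirichlet(α + c) componentwise.
Counts are posterior − prior componentwise: 19−12=7, 23−5=18, 5−3=2, 28−3=25.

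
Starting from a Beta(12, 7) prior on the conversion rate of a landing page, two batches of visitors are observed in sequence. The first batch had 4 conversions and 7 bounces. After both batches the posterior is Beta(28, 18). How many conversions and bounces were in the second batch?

12 conversions and 4 bounces

Because Beta–binomial updating is additive in the counts, the combined data contributed (α_post−α_prior, β_post−β_prior) successes and failures.
Total across both batches: 28−12=16 conversions, 18−7=11 bounces.
Subtract the first batch: 16−4=12 conversions and 11−7=4 bounces.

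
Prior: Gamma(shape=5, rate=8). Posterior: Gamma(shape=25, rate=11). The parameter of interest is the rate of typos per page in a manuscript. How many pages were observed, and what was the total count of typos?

Gamma–Poisson conjugacy: posterior shape = α + Σxᵢ, posterior rate = β + n.
Matching: Σxᵢ = 25 − 5 = 20 and n = 11 − 8 = 3.

n = 3 pages with total 20 typos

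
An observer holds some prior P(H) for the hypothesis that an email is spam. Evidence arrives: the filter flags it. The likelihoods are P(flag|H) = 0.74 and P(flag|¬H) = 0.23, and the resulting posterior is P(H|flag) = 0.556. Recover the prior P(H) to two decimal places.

P(H) = 0.28

In odds form, posterior odds = prior odds × likelihood ratio, so prior odds = posterior odds ÷ LR.
Posterior odds = 0.556/(1−0.556) = 1.2523. LR = 0.74/0.23 = 3.2174.
Prior odds = 1.2523/3.2174 = 0.3892, so P(H) = 0.3892/(1+0.3892) ≈ 0.28.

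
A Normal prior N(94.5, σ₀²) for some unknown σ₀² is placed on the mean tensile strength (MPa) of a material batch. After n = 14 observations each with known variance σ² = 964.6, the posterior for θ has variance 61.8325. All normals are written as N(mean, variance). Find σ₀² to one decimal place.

For the Normal–Normal model with known σ², precisions add: τ_n = τ₀ + n/σ².
So 1/σ₀² = 1/61.8325 − 14/964.6 = 0.016173 − 0.014514 = 0.001659.
Hence σ₀² = 1/0.001659 ≈ 602.8.

σ₀² = 602.8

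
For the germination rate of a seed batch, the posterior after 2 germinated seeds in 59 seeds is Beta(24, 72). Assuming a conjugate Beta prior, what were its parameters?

Beta is conjugate to the binomial likelihood: posterior = Beta(a+s, b+f).
Subtract the data counts: 24−2=22, 72−57=15.

Beta(22, 15)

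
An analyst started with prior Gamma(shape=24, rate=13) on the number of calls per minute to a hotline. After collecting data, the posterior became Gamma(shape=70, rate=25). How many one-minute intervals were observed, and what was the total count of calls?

n = 12 one-minute intervals with total 46 calls

Gamma–Poisson conjugacy: posterior shape = α + Σxᵢ, posterior rate = β + n.
Matching: Σxᵢ = 70 − 24 = 46 and n = 25 − 13 = 12.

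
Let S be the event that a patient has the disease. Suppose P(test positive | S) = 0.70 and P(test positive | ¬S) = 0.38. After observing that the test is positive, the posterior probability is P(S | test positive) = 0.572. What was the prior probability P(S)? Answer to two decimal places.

Bayes' rule in odds form gives O(S|E) = O(S)·[P(E|S)/P(E|¬S)], hence O(S) = O(S|E)/LR.
Posterior odds = 0.572/(1−0.572) = 1.3364. LR = 0.70/0.38 = 1.8421.
Prior odds = 1.3364/1.8421 = 0.7255, so P(S) = 0.7255/(1+0.7255) ≈ 0.42.

P(S) = 0.42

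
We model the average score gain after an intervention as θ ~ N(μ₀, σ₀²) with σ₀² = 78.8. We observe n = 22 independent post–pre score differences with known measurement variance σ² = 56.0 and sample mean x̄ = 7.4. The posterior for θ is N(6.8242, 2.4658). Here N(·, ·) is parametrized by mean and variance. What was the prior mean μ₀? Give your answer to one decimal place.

With known observation variance, the Normal–Normal posterior has precision τ_n = τ₀ + n/σ² and mean μ_n = (τ₀μ₀ + (n/σ²)x̄)/τ_n.
Here τ₀ = 1/78.8 = 0.012690 and τ_data = 22/56.0 = 0.392857, so τ_n = 0.405547.
Rearranging for μ₀: μ₀ = (μ_n·τ_n − τ_data·x̄)/τ₀ = (6.8242·0.405547 − 0.392857·7.4) / 0.012690 = -0.139608/0.012690 ≈ -11.0.

μ₀ = -11.0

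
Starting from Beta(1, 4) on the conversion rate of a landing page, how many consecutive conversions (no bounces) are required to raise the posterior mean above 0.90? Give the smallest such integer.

After k conversions and 0 bounces the posterior is Beta(1+k, 4), with mean (1+k)/(1+4+k).
Set (1+k)/(5+k) > 0.90 and solve: k > (0.90·5 − 1)/(1 − 0.90) = 35.000.
The smallest integer exceeding 35.000 is 36, and checking k=36: (37)/(41) = 0.9024 > 0.90.

k = 36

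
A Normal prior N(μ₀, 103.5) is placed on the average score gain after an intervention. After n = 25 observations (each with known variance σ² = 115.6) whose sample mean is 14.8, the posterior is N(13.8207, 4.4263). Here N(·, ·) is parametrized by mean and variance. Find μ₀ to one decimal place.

The posterior mean is a precision-weighted average: μ_n = (τ₀μ₀ + τ_data·x̄)/(τ₀+τ_data), with τ₀=1/σ₀² and τ_data=n/σ².
Here τ₀ = 1/103.5 = 0.009662 and τ_data = 25/115.6 = 0.216263, so τ_n = 0.225925.
Rearranging for μ₀: μ₀ = (μ_n·τ_n − τ_data·x̄)/τ₀ = (13.8207·0.225925 − 0.216263·14.8) / 0.009662 = -0.078251/0.009662 ≈ -8.1.

μ₀ = -8.1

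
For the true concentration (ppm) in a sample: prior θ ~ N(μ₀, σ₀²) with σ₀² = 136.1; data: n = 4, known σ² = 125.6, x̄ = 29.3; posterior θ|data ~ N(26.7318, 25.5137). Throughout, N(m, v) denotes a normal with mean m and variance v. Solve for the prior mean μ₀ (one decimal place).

With known observation variance, the Normal–Normal posterior has precision τ_n = τ₀ + n/σ² and mean μ_n = (τ₀μ₀ + (n/σ²)x̄)/τ_n.
Here τ₀ = 1/136.1 = 0.007348 and τ_data = 4/125.6 = 0.031847, so τ_n = 0.039195.
Rearranging for μ₀: μ₀ = (μ_n·τ_n − τ_data·x̄)/τ₀ = (26.7318·0.039195 − 0.031847·29.3) / 0.007348 = 0.114636/0.007348 ≈ 15.6.

μ₀ = 15.6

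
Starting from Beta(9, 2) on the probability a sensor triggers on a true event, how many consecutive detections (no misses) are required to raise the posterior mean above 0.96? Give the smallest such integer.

After k detections and 0 misses the posterior is Beta(9+k, 2), with mean (9+k)/(9+2+k).
Set (9+k)/(11+k) > 0.96 and solve: k > (0.96·11 − 9)/(1 − 0.96) = 39.000.
The smallest integer exceeding 39.000 is 40.

k = 40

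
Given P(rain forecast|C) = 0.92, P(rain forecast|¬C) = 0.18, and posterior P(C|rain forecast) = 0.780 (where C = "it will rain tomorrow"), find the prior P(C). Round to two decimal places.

P(C) = 0.41

In odds form, posterior odds = prior odds × likelihood ratio, so prior odds = posterior odds ÷ LR.
Posterior odds = 0.780/(1−0.780) = 3.5455. LR = 0.92/0.18 = 5.1111.
Prior odds = 3.5455/5.1111 = 0.6937, so P(C) = 0.6937/(1+0.6937) ≈ 0.41.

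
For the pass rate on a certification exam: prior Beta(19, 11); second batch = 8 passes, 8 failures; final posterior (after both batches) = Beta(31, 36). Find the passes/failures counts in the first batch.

Because Beta–binomial updating is additive in the counts, the combined data contributed (α_post−α_prior, β_post−β_prior) successes and failures.
Total across both batches: 31−19=12 passes, 36−11=25 failures.
Subtract the second batch: 12−8=4 passes and 25−8=17 failures.

4 passes and 17 failures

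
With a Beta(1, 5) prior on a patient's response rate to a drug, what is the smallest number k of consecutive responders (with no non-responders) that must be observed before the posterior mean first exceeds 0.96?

After k responders and 0 non-responders the posterior is Beta(1+k, 5), with mean (1+k)/(1+5+k).
Set (1+k)/(6+k) > 0.96 and solve: k > (0.96·6 − 1)/(1 − 0.96) = 119.000.
The smallest integer exceeding 119.000 is 120.

k = 120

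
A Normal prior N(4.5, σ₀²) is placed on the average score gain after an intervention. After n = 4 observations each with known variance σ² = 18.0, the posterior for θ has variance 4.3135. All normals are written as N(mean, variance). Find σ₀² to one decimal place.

σ₀² = 104.1

Posterior precision equals prior precision plus data precision: 1/σ_n² = 1/σ₀² + n/σ².
So 1/σ₀² = 1/4.3135 − 4/18.0 = 0.231830 − 0.222222 = 0.009608.
Hence σ₀² = 1/0.009608 ≈ 104.1.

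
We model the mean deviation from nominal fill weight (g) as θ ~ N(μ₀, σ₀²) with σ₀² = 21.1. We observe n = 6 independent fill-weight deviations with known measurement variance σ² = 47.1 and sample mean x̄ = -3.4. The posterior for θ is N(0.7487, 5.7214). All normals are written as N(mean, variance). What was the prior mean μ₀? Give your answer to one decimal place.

μ₀ = 11.9

The posterior mean is a precision-weighted average: μ_n = (τ₀μ₀ + τ_data·x̄)/(τ₀+τ_data), with τ₀=1/σ₀² and τ_data=n/σ².
Here τ₀ = 1/21.1 = 0.047393 and τ_data = 6/47.1 = 0.127389, so τ_n = 0.174782.
Rearranging for μ₀: μ₀ = (μ_n·τ_n − τ_data·x̄)/τ₀ = (0.7487·0.174782 − 0.127389·-3.4) / 0.047393 = 0.563982/0.047393 ≈ 11.9.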